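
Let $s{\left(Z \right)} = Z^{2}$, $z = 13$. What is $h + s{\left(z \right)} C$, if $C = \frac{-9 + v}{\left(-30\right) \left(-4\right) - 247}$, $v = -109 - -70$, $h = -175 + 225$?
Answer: $\frac{14462}{127} \approx 113.87$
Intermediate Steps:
$h = 50$
$v = -39$ ($v = -109 + 70 = -39$)
$C = \frac{48}{127}$ ($C = \frac{-9 - 39}{\left(-30\right) \left(-4\right) - 247} = - \frac{48}{120 - 247} = - \frac{48}{-127} = \left(-48\right) \left(- \frac{1}{127}\right) = \frac{48}{127} \approx 0.37795$)
$h + s{\left(z \right)} C = 50 + 13^{2} \cdot \frac{48}{127} = 50 + 169 \cdot \frac{48}{127} = 50 + \frac{8112}{127} = \frac{14462}{127}$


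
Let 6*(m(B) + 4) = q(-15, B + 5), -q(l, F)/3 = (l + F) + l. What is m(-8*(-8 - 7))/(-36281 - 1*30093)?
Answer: 103/132748 ≈ 0.00077591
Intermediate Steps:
q(l, F) = -6*l - 3*F (q(l, F) = -3*((l + F) + l) = -3*((F + l) + l) = -3*(F + 2*l) = -6*l - 3*F)
m(B) = 17/2 - B/2 (m(B) = -4 + (-6*(-15) - 3*(B + 5))/6 = -4 + (90 - 3*(5 + B))/6 = -4 + (90 + (-15 - 3*B))/6 = -4 + (75 - 3*B)/6 = -4 + (25/2 - B/2) = 17/2 - B/2)
m(-8*(-8 - 7))/(-36281 - 1*30093) = (17/2 - (-4)*(-8 - 7))/(-36281 - 1*30093) = (17/2 - (-4)*(-15))/(-36281 - 30093) = (17/2 - 1/2*120)/(-66374) = (17/2 - 60)*(-1/66374) = -103/2*(-1/66374) = 103/132748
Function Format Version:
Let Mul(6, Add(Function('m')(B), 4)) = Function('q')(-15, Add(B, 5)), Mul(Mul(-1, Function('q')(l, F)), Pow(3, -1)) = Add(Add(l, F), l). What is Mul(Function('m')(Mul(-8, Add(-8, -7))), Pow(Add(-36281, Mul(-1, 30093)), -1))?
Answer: Rational(103, 132748) ≈ 0.00077591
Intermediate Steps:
Function('q')(l, F) = Add(Mul(-6, l), Mul(-3, F)) (Function('q')(l, F) = Mul(-3, Add(Add(l, F), l)) = Mul(-3, Add(Add(F, l), l)) = Mul(-3, Add(F, Mul(2, l))) = Add(Mul(-6, l), Mul(-3, F)))
Function('m')(B) = Add(Rational(17, 2), Mul(Rational(-1, 2), B)) (Function('m')(B) = Add(-4, Mul(Rational(1, 6), Add(Mul(-6, -15), Mul(-3, Add(B, 5))))) = Add(-4, Mul(Rational(1, 6), Add(90, Mul(-3, Add(5, B))))) = Add(-4, Mul(Rational(1, 6), Add(90, Add(-15, Mul(-3, B))))) = Add(-4, Mul(Rational(1, 6), Add(75, Mul(-3, B)))) = Add(-4, Add(Rational(25, 2), Mul(Rational(-1, 2), B))) = Add(Rational(17, 2), Mul(Rational(-1, 2), B)))
Mul(Function('m')(Mul(-8, Add(-8, -7))), Pow(Add(-36281, Mul(-1, 30093)), -1)) = Mul(Add(Rational(17, 2), Mul(Rational(-1, 2), Mul(-8, Add(-8, -7)))), Pow(Add(-36281, Mul(-1, 30093)), -1)) = Mul(Add(Rational(17, 2), Mul(Rational(-1, 2), Mul(-8, -15))), Pow(Add(-36281, -30093), -1)) = Mul(Add(Rational(17, 2), Mul(Rational(-1, 2), 120)), Pow(-66374, -1)) = Mul(Add(Rational(17, 2), -60), Rational(-1, 66374)) = Mul(Rational(-103, 2), Rational(-1, 66374)) = Rational(103, 132748)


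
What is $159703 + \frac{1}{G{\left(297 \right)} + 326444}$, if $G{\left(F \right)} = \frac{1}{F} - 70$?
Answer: $\frac{15480503515834}{96933079} \approx 1.597 \cdot 10^{5}$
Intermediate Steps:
$G{\left(F \right)} = -70 + \frac{1}{F}$
$159703 + \frac{1}{G{\left(297 \right)} + 326444} = 159703 + \frac{1}{\left(-70 + \frac{1}{297}\right) + 326444} = 159703 + \frac{1}{- \frac{20789}{297} + 326444} = 159703 + \frac{1}{\frac{96933079}{297}} = 159703 + \frac{297}{96933079} = \frac{15480503515834}{96933079}$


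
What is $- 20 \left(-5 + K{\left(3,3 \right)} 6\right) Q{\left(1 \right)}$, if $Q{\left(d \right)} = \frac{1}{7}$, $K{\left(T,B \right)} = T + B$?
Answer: $- \frac{620}{7} \approx -88.571$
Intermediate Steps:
$K{\left(T,B \right)} = B + T$
$Q{\left(d \right)} = \frac{1}{7}$
$- 20 \left(-5 + K{\left(3,3 \right)} 6\right) Q{\left(1 \right)} = - 20 \left(-5 + \left(3 + 3\right) 6\right) \frac{1}{7} = - 20 \left(-5 + 6 \cdot 6\right) \frac{1}{7} = - 20 \left(-5 + 36\right) \frac{1}{7} = \left(-20\right) 31 \cdot \frac{1}{7} = \left(-620\right) \frac{1}{7} = - \frac{620}{7}$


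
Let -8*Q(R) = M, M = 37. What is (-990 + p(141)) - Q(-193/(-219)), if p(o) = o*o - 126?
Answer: 150157/8 ≈ 18770.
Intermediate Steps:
p(o) = -126 + o² (p(o) = o² - 126 = -126 + o²)
Q(R) = -37/8 (Q(R) = -⅛*37 = -37/8)
(-990 + p(141)) - Q(-193/(-219)) = (-990 + (-126 + 141²)) - 1*(-37/8) = (-990 + (-126 + 19881)) + 37/8 = (-990 + 19755) + 37/8 = 18765 + 37/8 = 150157/8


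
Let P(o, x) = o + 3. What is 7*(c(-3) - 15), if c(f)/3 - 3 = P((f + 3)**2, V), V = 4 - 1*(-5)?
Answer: 21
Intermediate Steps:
V = 9 (V = 4 + 5 = 9)
P(o, x) = 3 + o
c(f) = 18 + 3*(3 + f)**2 (c(f) = 9 + 3*(3 + (f + 3)**2) = 9 + 3*(3 + (3 + f)**2) = 9 + (9 + 3*(3 + f)**2) = 18 + 3*(3 + f)**2)
7*(c(-3) - 15) = 7*((18 + 3*(3 - 3)**2) - 15) = 7*((18 + 3*0**2) - 15) = 7*((18 + 3*0) - 15) = 7*((18 + 0) - 15) = 7*(18 - 15) = 7*3 = 21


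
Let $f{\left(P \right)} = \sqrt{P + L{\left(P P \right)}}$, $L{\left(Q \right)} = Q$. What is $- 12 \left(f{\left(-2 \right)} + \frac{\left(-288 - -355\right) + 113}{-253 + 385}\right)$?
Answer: $- \frac{180}{11} - 12 \sqrt{2} \approx -33.334$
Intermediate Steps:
$f{\left(P \right)} = \sqrt{P + P^{2}}$ ($f{\left(P \right)} = \sqrt{P + P P} = \sqrt{P + P^{2}}$)
$- 12 \left(f{\left(-2 \right)} + \frac{\left(-288 - -355\right) + 113}{-253 + 385}\right) = - 12 \left(\sqrt{- 2 \left(1 - 2\right)} + \frac{\left(-288 - -355\right) + 113}{-253 + 385}\right) = - 12 \left(\sqrt{\left(-2\right) \left(-1\right)} + \frac{\left(-288 + 355\right) + 113}{132}\right) = - 12 \left(\sqrt{2} + \left(67 + 113\right) \frac{1}{132}\right) = - 12 \left(\sqrt{2} + 180 \cdot \frac{1}{132}\right) = - 12 \left(\sqrt{2} + \frac{15}{11}\right) = - 12 \left(\frac{15}{11} + \sqrt{2}\right) = - \frac{180}{11} - 12 \sqrt{2}$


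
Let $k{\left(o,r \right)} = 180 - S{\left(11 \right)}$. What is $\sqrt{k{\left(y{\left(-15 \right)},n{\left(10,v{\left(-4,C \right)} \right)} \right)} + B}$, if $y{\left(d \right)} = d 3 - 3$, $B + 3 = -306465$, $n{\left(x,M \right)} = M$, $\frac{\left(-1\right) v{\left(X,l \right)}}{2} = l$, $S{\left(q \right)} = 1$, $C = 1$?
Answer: $i \sqrt{306289} \approx 553.43 i$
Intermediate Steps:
$v{\left(X,l \right)} = - 2 l$
$B = -306468$ ($B = -3 - 306465 = -306468$)
$y{\left(d \right)} = -3 + 3 d$ ($y{\left(d \right)} = 3 d - 3 = -3 + 3 d$)
$k{\left(o,r \right)} = 179$ ($k{\left(o,r \right)} = 180 - 1 = 179$)
$\sqrt{k{\left(y{\left(-15 \right)},n{\left(10,v{\left(-4,C \right)} \right)} \right)} + B} = \sqrt{179 - 306468} = \sqrt{-306289} = i \sqrt{306289}$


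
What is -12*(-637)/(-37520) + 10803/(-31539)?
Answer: -7695389/14087420 ≈ -0.54626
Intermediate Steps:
-12*(-637)/(-37520) + 10803/(-31539) = 7644*(-1/37520) + 10803*(-1/31539) = -273/1340 - 3601/10513 = -7695389/14087420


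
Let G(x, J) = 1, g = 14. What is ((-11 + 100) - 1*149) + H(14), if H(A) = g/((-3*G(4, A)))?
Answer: -194/3 ≈ -64.667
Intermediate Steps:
H(A) = -14/3 (H(A) = 14/((-3*1)) = 14/(-3) = 14*(-⅓) = -14/3)
((-11 + 100) - 1*149) + H(14) = ((-11 + 100) - 1*149) - 14/3 = (89 - 149) - 14/3 = -60 - 14/3 = -194/3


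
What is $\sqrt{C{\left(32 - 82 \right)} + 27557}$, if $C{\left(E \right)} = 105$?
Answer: $\sqrt{27662} \approx 166.32$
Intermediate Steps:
$\sqrt{C{\left(32 - 82 \right)} + 27557} = \sqrt{105 + 27557} = \sqrt{27662}$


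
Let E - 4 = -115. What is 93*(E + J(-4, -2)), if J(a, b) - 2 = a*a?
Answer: -8649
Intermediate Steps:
E = -111 (E = 4 - 115 = -111)
J(a, b) = 2 + a² (J(a, b) = 2 + a*a = 2 + a²)
93*(E + J(-4, -2)) = 93*(-111 + (2 + (-4)²)) = 93*(-111 + (2 + 16)) = 93*(-111 + 18) = 93*(-93) = -8649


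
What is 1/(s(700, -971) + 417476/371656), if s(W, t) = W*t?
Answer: -92914/63153541431 ≈ -1.4712e-6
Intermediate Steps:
1/(s(700, -971) + 417476/371656) = 1/(700*(-971) + 417476/371656) = 1/(-679700 + 417476*(1/371656)) = 1/(-679700 + 104369/92914) = 1/(-63153541431/92914) = -92914/63153541431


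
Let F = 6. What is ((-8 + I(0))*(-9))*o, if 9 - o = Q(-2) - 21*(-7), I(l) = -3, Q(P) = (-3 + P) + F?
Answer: -13761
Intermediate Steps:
Q(P) = 3 + P (Q(P) = (-3 + P) + 6 = 3 + P)
o = -139 (o = 9 - ((3 - 2) - 21*(-7)) = 9 - (1 + 147) = 9 - 1*148 = 9 - 148 = -139)
((-8 + I(0))*(-9))*o = ((-8 - 3)*(-9))*(-139) = -11*(-9)*(-139) = 99*(-139) = -13761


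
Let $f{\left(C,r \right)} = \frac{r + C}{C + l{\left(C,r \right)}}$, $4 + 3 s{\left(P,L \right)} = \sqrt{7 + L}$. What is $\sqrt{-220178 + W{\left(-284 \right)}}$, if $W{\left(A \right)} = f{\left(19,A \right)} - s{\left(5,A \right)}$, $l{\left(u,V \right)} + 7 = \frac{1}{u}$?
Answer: $\frac{\sqrt{-103926938325 - 157323 i \sqrt{277}}}{687} \approx 0.0059113 - 469.25 i$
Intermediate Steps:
$l{\left(u,V \right)} = -7 + \frac{1}{u}$
$s{\left(P,L \right)} = - \frac{4}{3} + \frac{\sqrt{7 + L}}{3}$
$f{\left(C,r \right)} = \frac{C + r}{-7 + C + \frac{1}{C}}$ ($f{\left(C,r \right)} = \frac{r + C}{C - \left(7 - \frac{1}{C}\right)} = \frac{C + r}{-7 + C + \frac{1}{C}}$)
$W{\left(A \right)} = \frac{1999}{687} - \frac{\sqrt{7 + A}}{3} + \frac{19 A}{229}$ ($W{\left(A \right)} = \frac{19 \left(19 + A\right)}{1 + 19 \left(-7 + 19\right)} - \left(- \frac{4}{3} + \frac{\sqrt{7 + A}}{3}\right) = \frac{19 \left(19 + A\right)}{1 + 19 \cdot 12} - \left(- \frac{4}{3} + \frac{\sqrt{7 + A}}{3}\right) = \frac{19 \left(19 + A\right)}{1 + 228} - \left(- \frac{4}{3} + \frac{\sqrt{7 + A}}{3}\right) = \frac{19 \left(19 + A\right)}{229} - \left(- \frac{4}{3} + \frac{\sqrt{7 + A}}{3}\right) = 19 \cdot \frac{1}{229} \left(19 + A\right) - \left(- \frac{4}{3} + \frac{\sqrt{7 + A}}{3}\right) = \left(\frac{361}{229} + \frac{19 A}{229}\right) - \left(- \frac{4}{3} + \frac{\sqrt{7 + A}}{3}\right) = \frac{1999}{687} - \frac{\sqrt{7 + A}}{3} + \frac{19 A}{229}$)
$\sqrt{-220178 + W{\left(-284 \right)}} = \sqrt{-220178 + \left(\frac{1999}{687} - \frac{\sqrt{7 - 284}}{3} + \frac{19}{229} \left(-284\right)\right)} = \sqrt{-220178 - \left(\frac{14189}{687} + \frac{i \sqrt{277}}{3}\right)} = \sqrt{- \frac{151276475}{687} - \frac{i \sqrt{277}}{3}}$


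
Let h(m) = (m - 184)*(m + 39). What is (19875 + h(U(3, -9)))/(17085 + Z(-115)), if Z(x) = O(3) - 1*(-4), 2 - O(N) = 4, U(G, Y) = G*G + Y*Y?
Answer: 1107/2441 ≈ 0.45350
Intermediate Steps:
U(G, Y) = G² + Y²
O(N) = -2 (O(N) = 2 - 1*4 = 2 - 4 = -2)
Z(x) = 2 (Z(x) = -2 - 1*(-4) = -2 + 4 = 2)
h(m) = (-184 + m)*(39 + m)
(19875 + h(U(3, -9)))/(17085 + Z(-115)) = (19875 + (-7176 + (3² + (-9)²)² - 145*(3² + (-9)²)))/(17085 + 2) = (19875 + (-7176 + (9 + 81)² - 145*(9 + 81)))/17087 = (19875 + (-7176 + 90² - 145*90))*(1/17087) = (19875 + (-7176 + 8100 - 13050))*(1/17087) = (19875 - 12126)*(1/17087) = 7749*(1/17087) = 1107/2441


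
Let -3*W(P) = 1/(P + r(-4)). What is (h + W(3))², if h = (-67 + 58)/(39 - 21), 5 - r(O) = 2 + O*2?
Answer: 121/441 ≈ 0.27438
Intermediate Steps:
r(O) = 3 - 2*O (r(O) = 5 - (2 + O*2) = 5 - (2 + 2*O) = 5 + (-2 - 2*O) = 3 - 2*O)
W(P) = -1/(3*(11 + P)) (W(P) = -1/(3*(P + (3 - 2*(-4)))) = -1/(3*(P + (3 + 8))) = -1/(3*(P + 11)) = -1/(3*(11 + P)))
h = -½ (h = -9/18 = -9*1/18 = -½ ≈ -0.50000)
(h + W(3))² = (-½ - 1/(33 + 3*3))² = (-½ - 1/(33 + 9))² = (-½ - 1/42)² = (-11/21)² = 121/441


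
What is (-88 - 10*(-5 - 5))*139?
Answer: 1668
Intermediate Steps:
(-88 - 10*(-5 - 5))*139 = (-88 - 10*(-10))*139 = (-88 + 100)*139 = 12*139 = 1668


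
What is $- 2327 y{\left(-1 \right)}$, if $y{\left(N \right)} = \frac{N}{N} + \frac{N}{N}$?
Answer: $-4654$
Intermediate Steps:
$y{\left(N \right)} = 2$ ($y{\left(N \right)} = 1 + 1 = 2$)
$- 2327 y{\left(-1 \right)} = \left(-2327\right) 2 = -4654$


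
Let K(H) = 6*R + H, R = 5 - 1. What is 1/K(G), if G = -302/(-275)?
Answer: 275/6902 ≈ 0.039843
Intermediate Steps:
R = 4
G = 302/275 (G = -302*(-1/275) = 302/275 ≈ 1.0982)
K(H) = 24 + H (K(H) = 6*4 + H = 24 + H)
1/K(G) = 1/(24 + 302/275) = 1/(6902/275) = 275/6902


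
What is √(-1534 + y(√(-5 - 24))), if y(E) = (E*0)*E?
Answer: I*√1534 ≈ 39.166*I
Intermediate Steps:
y(E) = 0 (y(E) = 0*E = 0)
√(-1534 + y(√(-5 - 24))) = √(-1534 + 0) = √(-1534) = I*√1534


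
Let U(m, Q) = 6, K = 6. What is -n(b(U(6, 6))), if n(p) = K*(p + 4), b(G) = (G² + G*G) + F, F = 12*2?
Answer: -600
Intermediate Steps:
F = 24
b(G) = 24 + 2*G² (b(G) = (G² + G*G) + 24 = (G² + G²) + 24 = 2*G² + 24 = 24 + 2*G²)
n(p) = 24 + 6*p (n(p) = 6*(p + 4) = 6*(4 + p) = 24 + 6*p)
-n(b(U(6, 6))) = -(24 + 6*(24 + 2*6²)) = -(24 + 6*(24 + 2*36)) = -(24 + 6*(24 + 72)) = -(24 + 6*96) = -(24 + 576) = -1*600 = -600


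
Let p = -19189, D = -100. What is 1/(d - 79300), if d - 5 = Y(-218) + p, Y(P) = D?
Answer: -1/98584 ≈ -1.0144e-5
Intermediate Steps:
Y(P) = -100
d = -19284 (d = 5 + (-100 - 19189) = 5 - 19289 = -19284)
1/(d - 79300) = 1/(-19284 - 79300) = 1/(-98584) = -1/98584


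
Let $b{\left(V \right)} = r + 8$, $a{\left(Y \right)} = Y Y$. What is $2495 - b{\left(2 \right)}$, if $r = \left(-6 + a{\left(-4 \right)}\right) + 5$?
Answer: $2472$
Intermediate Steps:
$a{\left(Y \right)} = Y^{2}$
$r = 15$ ($r = \left(-6 + \left(-4\right)^{2}\right) + 5 = \left(-6 + 16\right) + 5 = 10 + 5 = 15$)
$b{\left(V \right)} = 23$ ($b{\left(V \right)} = 15 + 8 = 23$)
$2495 - b{\left(2 \right)} = 2495 - 23 = 2472$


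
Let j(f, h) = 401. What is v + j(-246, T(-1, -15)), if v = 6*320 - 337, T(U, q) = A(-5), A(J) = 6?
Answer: 1984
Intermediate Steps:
T(U, q) = 6
v = 1583 (v = 1920 - 337 = 1583)
v + j(-246, T(-1, -15)) = 1583 + 401 = 1984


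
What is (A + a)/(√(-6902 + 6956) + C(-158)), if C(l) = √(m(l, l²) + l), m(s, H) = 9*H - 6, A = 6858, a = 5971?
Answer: 12829/(3*√6 + 16*√877) ≈ 26.662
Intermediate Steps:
m(s, H) = -6 + 9*H
C(l) = √(-6 + l + 9*l²) (C(l) = √((-6 + 9*l²) + l) = √(-6 + l + 9*l²))
(A + a)/(√(-6902 + 6956) + C(-158)) = (6858 + 5971)/(√(-6902 + 6956) + √(-6 - 158 + 9*(-158)²)) = 12829/(√54 + √(-6 - 158 + 9*24964)) = 12829/(3*√6 + √(-6 - 158 + 224676)) = 12829/(3*√6 + √224512) = 12829/(3*√6 + 16*√877)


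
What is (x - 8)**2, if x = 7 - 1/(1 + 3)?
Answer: 25/16 ≈ 1.5625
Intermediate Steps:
x = 27/4 (x = 7 - 1/4 = 27/4 ≈ 6.7500)
(x - 8)**2 = (27/4 - 8)**2 = (-5/4)**2 = 25/16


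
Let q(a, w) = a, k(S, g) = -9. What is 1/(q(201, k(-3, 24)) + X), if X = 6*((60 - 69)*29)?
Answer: -1/1365 ≈ -0.00073260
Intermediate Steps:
X = -1566 (X = 6*(-9*29) = 6*(-261) = -1566)
1/(q(201, k(-3, 24)) + X) = 1/(201 - 1566) = 1/(-1365) = -1/1365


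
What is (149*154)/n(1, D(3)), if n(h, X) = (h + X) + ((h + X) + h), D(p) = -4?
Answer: -22946/5 ≈ -4589.2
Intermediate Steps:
n(h, X) = 2*X + 3*h (n(h, X) = (X + h) + ((X + h) + h) = (X + h) + (X + 2*h) = 2*X + 3*h)
(149*154)/n(1, D(3)) = (149*154)/(2*(-4) + 3*1) = 22946/(-8 + 3) = 22946/(-5) = 22946*(-⅕) = -22946/5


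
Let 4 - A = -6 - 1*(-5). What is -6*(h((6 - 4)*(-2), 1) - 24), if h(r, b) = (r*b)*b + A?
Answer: 138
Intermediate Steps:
A = 5 (A = 4 - (-6 - 1*(-5)) = 4 - (-6 + 5) = 4 - 1*(-1) = 4 + 1 = 5)
h(r, b) = 5 + r*b² (h(r, b) = (r*b)*b + 5 = (b*r)*b + 5 = r*b² + 5 = 5 + r*b²)
-6*(h((6 - 4)*(-2), 1) - 24) = -6*((5 + ((6 - 4)*(-2))*1²) - 24) = -6*((5 + (2*(-2))*1) - 24) = -6*((5 - 4*1) - 24) = -6*((5 - 4) - 24) = -6*(1 - 24) = -6*(-23) = 138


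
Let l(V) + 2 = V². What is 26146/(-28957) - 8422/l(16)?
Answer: -125258469/3677539 ≈ -34.060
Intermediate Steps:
l(V) = -2 + V²
26146/(-28957) - 8422/l(16) = 26146/(-28957) - 8422/(-2 + 16²) = 26146*(-1/28957) - 8422/(-2 + 256) = -26146/28957 - 8422/254 = -26146/28957 - 8422*1/254 = -26146/28957 - 4211/127 = -125258469/3677539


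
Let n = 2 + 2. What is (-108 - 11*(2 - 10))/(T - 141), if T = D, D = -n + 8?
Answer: 20/137 ≈ 0.14599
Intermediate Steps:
n = 4
D = 4 (D = -1*4 + 8 = -4 + 8 = 4)
T = 4
(-108 - 11*(2 - 10))/(T - 141) = (-108 - 11*(2 - 10))/(4 - 141) = (-108 - 11*(-8))/(-137) = (-108 + 88)*(-1/137) = -20*(-1/137) = 20/137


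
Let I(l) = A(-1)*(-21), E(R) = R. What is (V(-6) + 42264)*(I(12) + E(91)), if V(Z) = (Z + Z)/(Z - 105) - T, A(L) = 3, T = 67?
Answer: 43716204/37 ≈ 1.1815e+6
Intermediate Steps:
V(Z) = -67 + 2*Z/(-105 + Z) (V(Z) = (Z + Z)/(Z - 105) - 1*67 = (2*Z)/(-105 + Z) - 67 = 2*Z/(-105 + Z) - 67 = -67 + 2*Z/(-105 + Z))
I(l) = -63 (I(l) = 3*(-21) = -63)
(V(-6) + 42264)*(I(12) + E(91)) = (5*(1407 - 13*(-6))/(-105 - 6) + 42264)*(-63 + 91) = (5*(1407 + 78)/(-111) + 42264)*28 = (5*(-1/111)*1485 + 42264)*28 = (-2475/37 + 42264)*28 = (1561293/37)*28 = 43716204/37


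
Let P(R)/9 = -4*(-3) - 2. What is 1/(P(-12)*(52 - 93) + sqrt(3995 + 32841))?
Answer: -1845/6789632 - sqrt(9209)/6789632 ≈ -0.00028587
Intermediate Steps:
P(R) = 90 (P(R) = 9*(-4*(-3) - 2) = 9*(12 - 2) = 9*10 = 90)
1/(P(-12)*(52 - 93) + sqrt(3995 + 32841)) = 1/(90*(52 - 93) + sqrt(3995 + 32841)) = 1/(90*(-41) + sqrt(36836)) = 1/(-3690 + 2*sqrt(9209))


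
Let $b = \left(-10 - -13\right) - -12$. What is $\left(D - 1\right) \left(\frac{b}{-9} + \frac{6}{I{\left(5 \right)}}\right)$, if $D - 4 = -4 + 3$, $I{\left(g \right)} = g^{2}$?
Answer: $- \frac{214}{75} \approx -2.8533$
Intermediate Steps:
$b = 15$ ($b = \left(-10 + 13\right) + 12 = 3 + 12 = 15$)
$D = 3$ ($D = 4 + \left(-4 + 3\right) = 4 - 1 = 3$)
$\left(D - 1\right) \left(\frac{b}{-9} + \frac{6}{I{\left(5 \right)}}\right) = \left(3 - 1\right) \left(\frac{15}{-9} + \frac{6}{5^{2}}\right) = 2 \left(15 \left(- \frac{1}{9}\right) + \frac{6}{25}\right) = 2 \left(- \frac{5}{3} + 6 \cdot \frac{1}{25}\right) = 2 \left(- \frac{5}{3} + \frac{6}{25}\right) = 2 \left(- \frac{107}{75}\right) = - \frac{214}{75}$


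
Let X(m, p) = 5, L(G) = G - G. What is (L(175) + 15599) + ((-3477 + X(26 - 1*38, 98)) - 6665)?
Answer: 5462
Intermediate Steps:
L(G) = 0
(L(175) + 15599) + ((-3477 + X(26 - 1*38, 98)) - 6665) = (0 + 15599) + ((-3477 + 5) - 6665) = 15599 + (-3472 - 6665) = 15599 - 10137 = 5462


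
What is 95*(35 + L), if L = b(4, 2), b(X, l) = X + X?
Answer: 4085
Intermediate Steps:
b(X, l) = 2*X
L = 8 (L = 2*4 = 8)
95*(35 + L) = 95*(35 + 8) = 95*43 = 4085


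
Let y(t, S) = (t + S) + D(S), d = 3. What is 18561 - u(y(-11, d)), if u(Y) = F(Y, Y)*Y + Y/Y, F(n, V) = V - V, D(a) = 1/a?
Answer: 18560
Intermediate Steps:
y(t, S) = S + t + 1/S (y(t, S) = (t + S) + 1/S = (S + t) + 1/S = S + t + 1/S)
F(n, V) = 0
u(Y) = 1 (u(Y) = 0*Y + Y/Y = 0 + 1 = 1)
18561 - u(y(-11, d)) = 18561 - 1*1 = 18561 - 1 = 18560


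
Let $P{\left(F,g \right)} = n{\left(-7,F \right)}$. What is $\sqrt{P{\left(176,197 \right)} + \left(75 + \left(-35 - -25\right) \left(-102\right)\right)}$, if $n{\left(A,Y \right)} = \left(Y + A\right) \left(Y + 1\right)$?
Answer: $4 \sqrt{1938} \approx 176.09$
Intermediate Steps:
$n{\left(A,Y \right)} = \left(1 + Y\right) \left(A + Y\right)$ ($n{\left(A,Y \right)} = \left(A + Y\right) \left(1 + Y\right) = \left(1 + Y\right) \left(A + Y\right)$)
$P{\left(F,g \right)} = -7 + F^{2} - 6 F$ ($P{\left(F,g \right)} = -7 + F + F^{2} - 7 F = -7 + F^{2} - 6 F$)
$\sqrt{P{\left(176,197 \right)} + \left(75 + \left(-35 - -25\right) \left(-102\right)\right)} = \sqrt{\left(-7 + 176^{2} - 1056\right) + \left(75 + \left(-35 - -25\right) \left(-102\right)\right)} = \sqrt{\left(-7 + 30976 - 1056\right) + \left(75 + \left(-35 + 25\right) \left(-102\right)\right)} = \sqrt{29913 + \left(75 - -1020\right)} = \sqrt{29913 + \left(75 + 1020\right)} = \sqrt{29913 + 1095} = \sqrt{31008} = 4 \sqrt{1938}$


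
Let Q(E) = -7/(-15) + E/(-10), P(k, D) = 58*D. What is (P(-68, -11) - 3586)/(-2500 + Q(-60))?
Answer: 63360/37403 ≈ 1.6940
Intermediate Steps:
Q(E) = 7/15 - E/10 (Q(E) = -7*(-1/15) + E*(-⅒) = 7/15 - E/10)
(P(-68, -11) - 3586)/(-2500 + Q(-60)) = (58*(-11) - 3586)/(-2500 + (7/15 - ⅒*(-60))) = (-638 - 3586)/(-2500 + (7/15 + 6)) = -4224/(-2500 + 97/15) = -4224/(-37403/15) = -4224*(-15/37403) = 63360/37403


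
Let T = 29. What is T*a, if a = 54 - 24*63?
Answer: -42282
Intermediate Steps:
a = -1458 (a = 54 - 1512 = -1458)
T*a = 29*(-1458) = -42282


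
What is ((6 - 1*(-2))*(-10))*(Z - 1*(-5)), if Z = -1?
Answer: -320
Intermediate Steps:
((6 - 1*(-2))*(-10))*(Z - 1*(-5)) = ((6 - 1*(-2))*(-10))*(-1 - 1*(-5)) = ((6 + 2)*(-10))*(-1 + 5) = (8*(-10))*4 = -80*4 = -320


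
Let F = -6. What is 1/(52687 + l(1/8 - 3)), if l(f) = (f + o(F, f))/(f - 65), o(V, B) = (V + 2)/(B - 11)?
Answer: 60273/3175605848 ≈ 1.8980e-5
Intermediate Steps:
o(V, B) = (2 + V)/(-11 + B)
l(f) = (f - 4/(-11 + f))/(-65 + f) (l(f) = (f + (2 - 6)/(-11 + f))/(f - 65) = (f - 4/(-11 + f))/(-65 + f))
1/(52687 + l(1/8 - 3)) = 1/(52687 + (-4 + (1/8 - 3)*(-11 + (1/8 - 3)))/((-65 + (1/8 - 3))*(-11 + (1/8 - 3)))) = 1/(52687 + (-4 + ((⅛)*1 - 3)*(-11 + ((⅛)*1 - 3)))/((-65 + ((⅛)*1 - 3))*(-11 + ((⅛)*1 - 3)))) = 1/(52687 + (-4 + (⅛ - 3)*(-11 + (⅛ - 3)))/((-65 + (⅛ - 3))*(-11 + (⅛ - 3)))) = 1/(52687 + (-4 - 23*(-11 - 23/8)/8)/((-65 - 23/8)*(-11 - 23/8))) = 1/(52687 + (-4 - 23/8*(-111/8))/((-543/8)*(-111/8))) = 1/(52687 - 8/543*(-8/111)*(-4 + 2553/64)) = 1/(52687 - 8/543*(-8/111)*2297/64) = 1/(52687 + 2297/60273) = 1/(3175605848/60273) = 60273/3175605848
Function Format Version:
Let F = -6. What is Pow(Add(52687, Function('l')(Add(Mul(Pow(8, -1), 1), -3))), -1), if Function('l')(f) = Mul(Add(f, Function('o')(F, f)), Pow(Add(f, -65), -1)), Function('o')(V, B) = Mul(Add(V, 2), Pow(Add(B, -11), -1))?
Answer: Rational(60273, 3175605848) ≈ 1.8980e-5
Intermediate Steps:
Function('o')(V, B) = Mul(Pow(Add(-11, B), -1), Add(2, V)) (Function('o')(V, B) = Mul(Add(2, V), Pow(Add(-11, B), -1)) = Mul(Pow(Add(-11, B), -1), Add(2, V)))
Function('l')(f) = Mul(Pow(Add(-65, f), -1), Add(f, Mul(-4, Pow(Add(-11, f), -1)))) (Function('l')(f) = Mul(Add(f, Mul(Pow(Add(-11, f), -1), Add(2, -6))), Pow(Add(f, -65), -1)) = Mul(Add(f, Mul(Pow(Add(-11, f), -1), -4)), Pow(Add(-65, f), -1)) = Mul(Add(f, Mul(-4, Pow(Add(-11, f), -1))), Pow(Add(-65, f), -1)) = Mul(Pow(Add(-65, f), -1), Add(f, Mul(-4, Pow(Add(-11, f), -1)))))
Pow(Add(52687, Function('l')(Add(Mul(Pow(8, -1), 1), -3))), -1) = Pow(Add(52687, Mul(Pow(Add(-65, Add(Mul(Pow(8, -1), 1), -3)), -1), Pow(Add(-11, Add(Mul(Pow(8, -1), 1), -3)), -1), Add(-4, Mul(Add(Mul(Pow(8, -1), 1), -3), Add(-11, Add(Mul(Pow(8, -1), 1), -3)))))), -1) = Pow(Add(52687, Mul(Pow(Add(-65, Add(Mul(Rational(1, 8), 1), -3)), -1), Pow(Add(-11, Add(Mul(Rational(1, 8), 1), -3)), -1), Add(-4, Mul(Add(Mul(Rational(1, 8), 1), -3), Add(-11, Add(Mul(Rational(1, 8), 1), -3)))))), -1) = Pow(Add(52687, Mul(Pow(Add(-65, Add(Rational(1, 8), -3)), -1), Pow(Add(-11, Add(Rational(1, 8), -3)), -1), Add(-4, Mul(Add(Rational(1, 8), -3), Add(-11, Add(Rational(1, 8), -3)))))), -1) = Pow(Add(52687, Mul(Pow(Add(-65, Rational(-23, 8)), -1), Pow(Add(-11, Rational(-23, 8)), -1), Add(-4, Mul(Rational(-23, 8), Add(-11, Rational(-23, 8)))))), -1) = Pow(Add(52687, Mul(Pow(Rational(-543, 8), -1), Pow(Rational(-111, 8), -1), Add(-4, Mul(Rational(-23, 8), Rational(-111, 8))))), -1) = Pow(Add(52687, Mul(Rational(-8, 543), Rational(-8, 111), Add(-4, Rational(2553, 64)))), -1) = Pow(Add(52687, Mul(Rational(-8, 543), Rational(-8, 111), Rational(2297, 64))), -1) = Pow(Add(52687, Rational(2297, 60273)), -1) = Pow(Rational(3175605848, 60273), -1) = Rational(60273, 3175605848)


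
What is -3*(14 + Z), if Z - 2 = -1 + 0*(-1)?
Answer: -45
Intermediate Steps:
Z = 1 (Z = 2 + (-1 + 0*(-1)) = 2 + (-1 + 0) = 2 - 1 = 1)
-3*(14 + Z) = -3*(14 + 1) = -3*15 = -45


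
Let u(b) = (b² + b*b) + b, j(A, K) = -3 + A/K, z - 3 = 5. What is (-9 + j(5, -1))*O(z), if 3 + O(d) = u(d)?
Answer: -2261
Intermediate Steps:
z = 8 (z = 3 + 5 = 8)
u(b) = b + 2*b² (u(b) = (b² + b²) + b = 2*b² + b = b + 2*b²)
O(d) = -3 + d*(1 + 2*d)
(-9 + j(5, -1))*O(z) = (-9 + (-3 + 5/(-1)))*(-3 + 8*(1 + 2*8)) = (-9 + (-3 + 5*(-1)))*(-3 + 8*(1 + 16)) = (-9 + (-3 - 5))*(-3 + 8*17) = (-9 - 8)*(-3 + 136) = -17*133 = -2261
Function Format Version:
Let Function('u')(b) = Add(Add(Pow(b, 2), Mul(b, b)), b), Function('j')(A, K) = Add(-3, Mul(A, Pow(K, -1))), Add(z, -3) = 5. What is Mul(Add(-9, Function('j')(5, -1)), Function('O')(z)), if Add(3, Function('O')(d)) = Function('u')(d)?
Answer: -2261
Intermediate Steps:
z = 8 (z = Add(3, 5) = 8)
Function('u')(b) = Add(b, Mul(2, Pow(b, 2))) (Function('u')(b) = Add(Add(Pow(b, 2), Pow(b, 2)), b) = Add(Mul(2, Pow(b, 2)), b) = Add(b, Mul(2, Pow(b, 2))))
Function('O')(d) = Add(-3, Mul(d, Add(1, Mul(2, d))))
Mul(Add(-9, Function('j')(5, -1)), Function('O')(z)) = Mul(Add(-9, Add(-3, Mul(5, Pow(-1, -1)))), Add(-3, Mul(8, Add(1, Mul(2, 8))))) = Mul(Add(-9, Add(-3, Mul(5, -1))), Add(-3, Mul(8, Add(1, 16)))) = Mul(Add(-9, Add(-3, -5)), Add(-3, Mul(8, 17))) = Mul(Add(-9, -8), Add(-3, 136)) = Mul(-17, 133) = -2261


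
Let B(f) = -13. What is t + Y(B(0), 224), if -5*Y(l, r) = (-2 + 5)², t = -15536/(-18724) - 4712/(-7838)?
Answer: -33854391/91724195 ≈ -0.36909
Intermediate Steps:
t = 26249832/18344839 (t = -15536*(-1/18724) - 4712*(-1/7838) = 3884/4681 + 2356/3919 = 26249832/18344839 ≈ 1.4309)
Y(l, r) = -9/5 (Y(l, r) = -(-2 + 5)²/5 = -⅕*3² = -⅕*9 = -9/5)
t + Y(B(0), 224) = 26249832/18344839 - 9/5 = -33854391/91724195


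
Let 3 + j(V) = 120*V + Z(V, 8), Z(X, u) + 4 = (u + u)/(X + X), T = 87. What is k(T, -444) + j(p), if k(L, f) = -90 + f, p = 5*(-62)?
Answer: -5849859/155 ≈ -37741.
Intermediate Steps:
Z(X, u) = -4 + u/X (Z(X, u) = -4 + (u + u)/(X + X) = -4 + (2*u)/((2*X)) = -4 + (2*u)*(1/(2*X)) = -4 + u/X)
p = -310
j(V) = -7 + 8/V + 120*V (j(V) = -3 + (120*V + (-4 + 8/V)) = -3 + (-4 + 8/V + 120*V) = -7 + 8/V + 120*V)
k(T, -444) + j(p) = (-90 - 444) + (-7 + 8/(-310) + 120*(-310)) = -534 + (-7 + 8*(-1/310) - 37200) = -534 + (-7 - 4/155 - 37200) = -534 - 5767089/155 = -5849859/155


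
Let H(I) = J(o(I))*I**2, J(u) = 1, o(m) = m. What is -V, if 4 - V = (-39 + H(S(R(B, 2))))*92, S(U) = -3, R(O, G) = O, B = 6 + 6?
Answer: -2764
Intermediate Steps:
B = 12
H(I) = I**2 (H(I) = 1*I**2 = I**2)
V = 2764 (V = 4 - (-39 + (-3)**2)*92 = 4 - (-39 + 9)*92 = 4 - (-30)*92 = 4 - 1*(-2760) = 4 + 2760 = 2764)
-V = -1*2764 = -2764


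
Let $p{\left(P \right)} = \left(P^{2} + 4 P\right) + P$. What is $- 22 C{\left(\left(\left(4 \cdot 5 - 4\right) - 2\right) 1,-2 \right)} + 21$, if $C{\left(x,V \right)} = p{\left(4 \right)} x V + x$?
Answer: $21889$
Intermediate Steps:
$p{\left(P \right)} = P^{2} + 5 P$
$C{\left(x,V \right)} = x + 36 V x$ ($C{\left(x,V \right)} = 4 \left(5 + 4\right) x V + x = 4 \cdot 9 x V + x = 36 x V + x = 36 V x + x = x + 36 V x$)
$- 22 C{\left(\left(\left(4 \cdot 5 - 4\right) - 2\right) 1,-2 \right)} + 21 = - 22 \left(\left(4 \cdot 5 - 4\right) - 2\right) 1 \left(1 + 36 \left(-2\right)\right) + 21 = - 22 \left(\left(20 - 4\right) - 2\right) 1 \left(1 - 72\right) + 21 = - 22 \left(16 - 2\right) 1 \left(-71\right) + 21 = - 22 \cdot 14 \cdot 1 \left(-71\right) + 21 = - 22 \cdot 14 \left(-71\right) + 21 = \left(-22\right) \left(-994\right) + 21 = 21868 + 21 = 21889$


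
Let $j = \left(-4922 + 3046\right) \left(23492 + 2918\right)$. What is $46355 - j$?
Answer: $49591515$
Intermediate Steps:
$j = -49545160$ ($j = \left(-1876\right) 26410 = -49545160$)
$46355 - j = 46355 - -49545160 = 46355 + 49545160 = 49591515$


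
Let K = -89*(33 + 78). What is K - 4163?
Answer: -14042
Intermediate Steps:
K = -9879 (K = -89*111 = -9879)
K - 4163 = -9879 - 4163 = -14042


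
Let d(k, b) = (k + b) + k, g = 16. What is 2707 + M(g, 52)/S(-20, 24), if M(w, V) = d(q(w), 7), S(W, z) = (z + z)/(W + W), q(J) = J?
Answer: 5349/2 ≈ 2674.5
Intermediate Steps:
S(W, z) = z/W (S(W, z) = (2*z)/((2*W)) = (2*z)*(1/(2*W)) = z/W)
d(k, b) = b + 2*k (d(k, b) = (b + k) + k = b + 2*k)
M(w, V) = 7 + 2*w
2707 + M(g, 52)/S(-20, 24) = 2707 + (7 + 2*16)/((24/(-20))) = 2707 + (7 + 32)/((24*(-1/20))) = 2707 + 39/(-6/5) = 2707 + 39*(-5/6) = 2707 - 65/2 = 5349/2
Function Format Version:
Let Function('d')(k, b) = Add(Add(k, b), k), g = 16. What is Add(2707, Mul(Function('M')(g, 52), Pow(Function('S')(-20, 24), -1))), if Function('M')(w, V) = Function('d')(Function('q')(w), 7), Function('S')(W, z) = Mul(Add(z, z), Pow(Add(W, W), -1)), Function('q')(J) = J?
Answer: Rational(5349, 2) ≈ 2674.5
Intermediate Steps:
Function('S')(W, z) = Mul(z, Pow(W, -1)) (Function('S')(W, z) = Mul(Mul(2, z), Pow(Mul(2, W), -1)) = Mul(Mul(2, z), Mul(Rational(1, 2), Pow(W, -1))) = Mul(z, Pow(W, -1)))
Function('d')(k, b) = Add(b, Mul(2, k)) (Function('d')(k, b) = Add(Add(b, k), k) = Add(b, Mul(2, k)))
Function('M')(w, V) = Add(7, Mul(2, w))
Add(2707, Mul(Function('M')(g, 52), Pow(Function('S')(-20, 24), -1))) = Add(2707, Mul(Add(7, Mul(2, 16)), Pow(Mul(24, Pow(-20, -1)), -1))) = Add(2707, Mul(Add(7, 32), Pow(Mul(24, Rational(-1, 20)), -1))) = Add(2707, Mul(39, Pow(Rational(-6, 5), -1))) = Add(2707, Mul(39, Rational(-5, 6))) = Add(2707, Rational(-65, 2)) = Rational(5349, 2)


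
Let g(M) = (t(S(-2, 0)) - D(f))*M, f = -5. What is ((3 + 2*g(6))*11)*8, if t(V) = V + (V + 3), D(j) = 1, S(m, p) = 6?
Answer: 15048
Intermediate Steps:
t(V) = 3 + 2*V (t(V) = V + (3 + V) = 3 + 2*V)
g(M) = 14*M (g(M) = ((3 + 2*6) - 1*1)*M = ((3 + 12) - 1)*M = (15 - 1)*M = 14*M)
((3 + 2*g(6))*11)*8 = ((3 + 2*(14*6))*11)*8 = ((3 + 2*84)*11)*8 = ((3 + 168)*11)*8 = (171*11)*8 = 1881*8 = 15048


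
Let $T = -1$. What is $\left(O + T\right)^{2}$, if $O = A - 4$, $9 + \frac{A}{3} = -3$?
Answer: $1681$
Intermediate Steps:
$A = -36$ ($A = -27 + 3 \left(-3\right) = -27 - 9 = -36$)
$O = -40$ ($O = -36 - 4 = -40$)
$\left(O + T\right)^{2} = \left(-40 - 1\right)^{2} = \left(-41\right)^{2} = 1681$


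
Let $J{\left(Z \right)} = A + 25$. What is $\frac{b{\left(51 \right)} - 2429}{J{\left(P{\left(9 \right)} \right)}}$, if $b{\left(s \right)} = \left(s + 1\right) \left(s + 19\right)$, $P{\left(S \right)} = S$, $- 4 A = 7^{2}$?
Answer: $\frac{4844}{51} \approx 94.98$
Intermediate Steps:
$A = - \frac{49}{4}$ ($A = - \frac{7^{2}}{4} = \left(- \frac{1}{4}\right) 49 = - \frac{49}{4} \approx -12.25$)
$b{\left(s \right)} = \left(1 + s\right) \left(19 + s\right)$
$J{\left(Z \right)} = \frac{51}{4}$ ($J{\left(Z \right)} = - \frac{49}{4} + 25 = \frac{51}{4}$)
$\frac{b{\left(51 \right)} - 2429}{J{\left(P{\left(9 \right)} \right)}} = \frac{\left(19 + 51^{2} + 20 \cdot 51\right) - 2429}{\frac{51}{4}} = \left(\left(19 + 2601 + 1020\right) - 2429\right) \frac{4}{51} = \left(3640 - 2429\right) \frac{4}{51} = 1211 \cdot \frac{4}{51} = \frac{4844}{51}$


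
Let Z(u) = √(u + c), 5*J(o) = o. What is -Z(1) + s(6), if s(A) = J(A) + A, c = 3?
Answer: 26/5 ≈ 5.2000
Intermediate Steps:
J(o) = o/5
s(A) = 6*A/5 (s(A) = A/5 + A = 6*A/5)
Z(u) = √(3 + u) (Z(u) = √(u + 3) = √(3 + u))
-Z(1) + s(6) = -√(3 + 1) + (6/5)*6 = -√4 + 36/5 = -1*2 + 36/5 = -2 + 36/5 = 26/5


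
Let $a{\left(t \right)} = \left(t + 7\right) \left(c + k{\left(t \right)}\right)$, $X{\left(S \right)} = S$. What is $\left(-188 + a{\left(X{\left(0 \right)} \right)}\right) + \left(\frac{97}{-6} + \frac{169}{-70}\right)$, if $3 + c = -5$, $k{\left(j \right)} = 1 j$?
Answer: $- \frac{27571}{105} \approx -262.58$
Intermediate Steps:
$k{\left(j \right)} = j$
$c = -8$ ($c = -3 - 5 = -8$)
$a{\left(t \right)} = \left(-8 + t\right) \left(7 + t\right)$ ($a{\left(t \right)} = \left(t + 7\right) \left(-8 + t\right) = \left(7 + t\right) \left(-8 + t\right) = \left(-8 + t\right) \left(7 + t\right)$)
$\left(-188 + a{\left(X{\left(0 \right)} \right)}\right) + \left(\frac{97}{-6} + \frac{169}{-70}\right) = \left(-188 - \left(56 - 0^{2}\right)\right) + \left(\frac{97}{-6} + \frac{169}{-70}\right) = \left(-188 + \left(-56 + 0 + 0\right)\right) + \left(97 \left(- \frac{1}{6}\right) + 169 \left(- \frac{1}{70}\right)\right) = \left(-188 - 56\right) - \frac{1951}{105} = -244 - \frac{1951}{105} = - \frac{27571}{105}$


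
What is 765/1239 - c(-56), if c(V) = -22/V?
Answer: 53/236 ≈ 0.22458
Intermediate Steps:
765/1239 - c(-56) = 765/1239 - (-22)/(-56) = 765*(1/1239) - (-22)*(-1)/56 = 255/413 - 1*11/28 = 255/413 - 11/28 = 53/236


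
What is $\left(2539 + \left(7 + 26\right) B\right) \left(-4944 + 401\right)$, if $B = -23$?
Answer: $-8086540$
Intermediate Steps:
$\left(2539 + \left(7 + 26\right) B\right) \left(-4944 + 401\right) = \left(2539 + \left(7 + 26\right) \left(-23\right)\right) \left(-4944 + 401\right) = \left(2539 + 33 \left(-23\right)\right) \left(-4543\right) = \left(2539 - 759\right) \left(-4543\right) = 1780 \left(-4543\right) = -8086540$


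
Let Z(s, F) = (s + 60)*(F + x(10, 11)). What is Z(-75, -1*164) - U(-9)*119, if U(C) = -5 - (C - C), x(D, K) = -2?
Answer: 3085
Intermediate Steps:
Z(s, F) = (-2 + F)*(60 + s) (Z(s, F) = (s + 60)*(F - 2) = (60 + s)*(-2 + F) = (-2 + F)*(60 + s))
U(C) = -5 (U(C) = -5 - 1*0 = -5 + 0 = -5)
Z(-75, -1*164) - U(-9)*119 = (-120 - 2*(-75) + 60*(-1*164) - 1*164*(-75)) - (-5)*119 = (-120 + 150 + 60*(-164) - 164*(-75)) - 1*(-595) = (-120 + 150 - 9840 + 12300) + 595 = 2490 + 595 = 3085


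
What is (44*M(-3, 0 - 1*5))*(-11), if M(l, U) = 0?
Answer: 0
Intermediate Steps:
(44*M(-3, 0 - 1*5))*(-11) = (44*0)*(-11) = 0*(-11) = 0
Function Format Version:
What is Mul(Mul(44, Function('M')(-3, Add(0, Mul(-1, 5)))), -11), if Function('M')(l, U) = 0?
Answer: 0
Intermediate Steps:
Mul(Mul(44, Function('M')(-3, Add(0, Mul(-1, 5)))), -11) = Mul(Mul(44, 0), -11) = Mul(0, -11) = 0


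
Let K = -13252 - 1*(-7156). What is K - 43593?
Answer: -49689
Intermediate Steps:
K = -6096 (K = -13252 + 7156 = -6096)
K - 43593 = -6096 - 43593 = -49689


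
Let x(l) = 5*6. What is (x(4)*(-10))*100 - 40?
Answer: -30040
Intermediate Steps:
x(l) = 30
(x(4)*(-10))*100 - 40 = (30*(-10))*100 - 40 = -300*100 - 40 = -30000 - 40 = -30040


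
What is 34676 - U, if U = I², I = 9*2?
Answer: 34352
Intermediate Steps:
I = 18
U = 324 (U = 18² = 324)
34676 - U = 34676 - 1*324 = 34676 - 324 = 34352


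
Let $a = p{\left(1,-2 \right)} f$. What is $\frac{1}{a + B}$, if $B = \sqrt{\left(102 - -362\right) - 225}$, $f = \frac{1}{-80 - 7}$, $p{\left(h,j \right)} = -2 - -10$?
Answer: $\frac{696}{1808927} + \frac{7569 \sqrt{239}}{1808927} \approx 0.065072$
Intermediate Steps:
$p{\left(h,j \right)} = 8$ ($p{\left(h,j \right)} = -2 + 10 = 8$)
$f = - \frac{1}{87}$ ($f = \frac{1}{-87} = - \frac{1}{87} \approx -0.011494$)
$a = - \frac{8}{87}$ ($a = 8 \left(- \frac{1}{87}\right) = - \frac{8}{87} \approx -0.091954$)
$B = \sqrt{239}$ ($B = \sqrt{\left(102 + 362\right) - 225} = \sqrt{464 - 225} = \sqrt{239} \approx 15.46$)
$\frac{1}{a + B} = \frac{1}{- \frac{8}{87} + \sqrt{239}}$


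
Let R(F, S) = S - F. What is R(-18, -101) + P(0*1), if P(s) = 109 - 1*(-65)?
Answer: 91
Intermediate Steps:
P(s) = 174 (P(s) = 109 + 65 = 174)
R(-18, -101) + P(0*1) = (-101 - 1*(-18)) + 174 = (-101 + 18) + 174 = -83 + 174 = 91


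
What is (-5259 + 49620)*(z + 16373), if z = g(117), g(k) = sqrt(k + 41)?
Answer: 726322653 + 44361*sqrt(158) ≈ 7.2688e+8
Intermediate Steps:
g(k) = sqrt(41 + k)
z = sqrt(158) (z = sqrt(41 + 117) = sqrt(158) ≈ 12.570)
(-5259 + 49620)*(z + 16373) = (-5259 + 49620)*(sqrt(158) + 16373) = 44361*(16373 + sqrt(158)) = 726322653 + 44361*sqrt(158)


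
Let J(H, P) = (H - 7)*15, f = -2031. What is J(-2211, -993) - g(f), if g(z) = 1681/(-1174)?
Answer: -39057299/1174 ≈ -33269.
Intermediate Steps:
g(z) = -1681/1174 (g(z) = 1681*(-1/1174) = -1681/1174)
J(H, P) = -105 + 15*H (J(H, P) = (-7 + H)*15 = -105 + 15*H)
J(-2211, -993) - g(f) = (-105 + 15*(-2211)) - 1*(-1681/1174) = (-105 - 33165) + 1681/1174 = -33270 + 1681/1174 = -39057299/1174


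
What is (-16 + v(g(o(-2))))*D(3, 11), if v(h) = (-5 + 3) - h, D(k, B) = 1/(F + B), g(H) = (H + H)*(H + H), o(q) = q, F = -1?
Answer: -17/5 ≈ -3.4000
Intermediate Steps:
g(H) = 4*H² (g(H) = (2*H)*(2*H) = 4*H²)
D(k, B) = 1/(-1 + B)
v(h) = -2 - h
(-16 + v(g(o(-2))))*D(3, 11) = (-16 + (-2 - 4*(-2)²))/(-1 + 11) = (-16 + (-2 - 4*4))/10 = (-16 + (-2 - 1*16))*(⅒) = (-16 + (-2 - 16))*(⅒) = (-16 - 18)*(⅒) = -34*⅒ = -17/5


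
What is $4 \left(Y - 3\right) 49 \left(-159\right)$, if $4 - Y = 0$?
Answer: $-31164$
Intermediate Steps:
$Y = 4$ ($Y = 4 - 0 = 4 + 0 = 4$)
$4 \left(Y - 3\right) 49 \left(-159\right) = 4 \left(4 - 3\right) 49 \left(-159\right) = 4 \cdot 1 \cdot 49 \left(-159\right) = 4 \cdot 49 \left(-159\right) = 196 \left(-159\right) = -31164$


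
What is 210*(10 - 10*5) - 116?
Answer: -8516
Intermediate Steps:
210*(10 - 10*5) - 116 = 210*(10 - 50) - 116 = 210*(-40) - 116 = -8400 - 116 = -8516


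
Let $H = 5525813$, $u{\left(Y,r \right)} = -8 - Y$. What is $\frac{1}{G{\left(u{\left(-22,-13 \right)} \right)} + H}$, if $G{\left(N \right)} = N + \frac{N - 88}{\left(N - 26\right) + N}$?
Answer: $\frac{1}{5525790} \approx 1.8097 \cdot 10^{-7}$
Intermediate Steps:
$G{\left(N \right)} = N + \frac{-88 + N}{-26 + 2 N}$ ($G{\left(N \right)} = N + \frac{-88 + N}{\left(-26 + N\right) + N} = N + \frac{-88 + N}{-26 + 2 N}$)
$\frac{1}{G{\left(u{\left(-22,-13 \right)} \right)} + H} = \frac{1}{\frac{-44 + \left(-8 - -22\right)^{2} - \frac{25 \left(-8 - -22\right)}{2}}{-13 - -14} + 5525813} = \frac{1}{\frac{-44 + \left(-8 + 22\right)^{2} - \frac{25 \left(-8 + 22\right)}{2}}{-13 + \left(-8 + 22\right)} + 5525813} = \frac{1}{\frac{-44 + 14^{2} - 175}{-13 + 14} + 5525813} = \frac{1}{\frac{-44 + 196 - 175}{1} + 5525813} = \frac{1}{1 \left(-23\right) + 5525813} = \frac{1}{-23 + 5525813} = \frac{1}{5525790}$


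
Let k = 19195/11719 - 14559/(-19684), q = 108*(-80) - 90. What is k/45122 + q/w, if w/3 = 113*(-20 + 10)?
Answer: 3028964106228605/1176171617969656 ≈ 2.5753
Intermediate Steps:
q = -8730 (q = -8640 - 90 = -8730)
k = 548451301/230676796 (k = 19195*(1/11719) - 14559*(-1/19684) = 19195/11719 + 14559/19684 = 548451301/230676796 ≈ 2.3776)
w = -3390 (w = 3*(113*(-20 + 10)) = 3*(113*(-10)) = 3*(-1130) = -3390)
k/45122 + q/w = (548451301/230676796)/45122 - 8730/(-3390) = (548451301/230676796)*(1/45122) - 8730*(-1/3390) = 548451301/10408598389112 + 291/113 = 3028964106228605/1176171617969656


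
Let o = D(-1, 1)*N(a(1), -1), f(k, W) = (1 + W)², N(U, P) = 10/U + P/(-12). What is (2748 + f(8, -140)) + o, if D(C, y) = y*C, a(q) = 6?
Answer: 88269/4 ≈ 22067.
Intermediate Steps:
D(C, y) = C*y
N(U, P) = 10/U - P/12 (N(U, P) = 10/U + P*(-1/12) = 10/U - P/12)
o = -7/4 (o = (-1*1)*(10/6 - 1/12*(-1)) = -(10*(⅙) + 1/12) = -(5/3 + 1/12) = -1*7/4 = -7/4 ≈ -1.7500)
(2748 + f(8, -140)) + o = (2748 + (1 - 140)²) - 7/4 = (2748 + (-139)²) - 7/4 = (2748 + 19321) - 7/4 = 22069 - 7/4 = 88269/4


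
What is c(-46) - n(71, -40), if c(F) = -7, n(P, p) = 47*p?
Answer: 1873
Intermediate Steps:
c(-46) - n(71, -40) = -7 - 47*(-40) = -7 - 1*(-1880) = -7 + 1880 = 1873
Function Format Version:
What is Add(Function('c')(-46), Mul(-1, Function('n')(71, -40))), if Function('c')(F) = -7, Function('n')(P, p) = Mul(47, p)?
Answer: 1873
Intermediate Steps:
Add(Function('c')(-46), Mul(-1, Function('n')(71, -40))) = Add(-7, Mul(-1, Mul(47, -40))) = Add(-7, Mul(-1, -1880)) = Add(-7, 1880) = 1873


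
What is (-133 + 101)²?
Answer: 1024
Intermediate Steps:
(-133 + 101)² = (-32)² = 1024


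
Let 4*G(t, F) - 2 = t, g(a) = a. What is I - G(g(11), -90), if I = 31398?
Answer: 125579/4 ≈ 31395.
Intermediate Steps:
G(t, F) = ½ + t/4
I - G(g(11), -90) = 31398 - (½ + (¼)*11) = 31398 - (½ + 11/4) = 31398 - 1*13/4 = 31398 - 13/4 = 125579/4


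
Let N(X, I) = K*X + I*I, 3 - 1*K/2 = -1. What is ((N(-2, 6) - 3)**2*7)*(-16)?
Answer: -32368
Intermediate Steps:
K = 8 (K = 6 - 2*(-1) = 6 + 2 = 8)
N(X, I) = I**2 + 8*X (N(X, I) = 8*X + I*I = 8*X + I**2 = I**2 + 8*X)
((N(-2, 6) - 3)**2*7)*(-16) = (((6**2 + 8*(-2)) - 3)**2*7)*(-16) = (((36 - 16) - 3)**2*7)*(-16) = ((20 - 3)**2*7)*(-16) = (17**2*7)*(-16) = (289*7)*(-16) = 2023*(-16) = -32368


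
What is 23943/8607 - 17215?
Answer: -49381854/2869 ≈ -17212.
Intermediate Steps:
23943/8607 - 17215 = 23943*(1/8607) - 17215 = 7981/2869 - 17215 = -49381854/2869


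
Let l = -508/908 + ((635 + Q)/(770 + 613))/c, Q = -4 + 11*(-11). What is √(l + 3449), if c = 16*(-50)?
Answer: √15105539436248935/2092940 ≈ 58.723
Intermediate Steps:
c = -800
Q = -125 (Q = -4 - 121 = -125)
l = -4687619/8371760 (l = -508/908 + ((635 - 125)/(770 + 613))/(-800) = -508*1/908 + (510/1383)*(-1/800) = -127/227 + (510*(1/1383))*(-1/800) = -127/227 + (170/461)*(-1/800) = -127/227 - 17/36880 = -4687619/8371760 ≈ -0.55993)
√(l + 3449) = √(-4687619/8371760 + 3449) = √(28869512621/8371760) = √15105539436248935/2092940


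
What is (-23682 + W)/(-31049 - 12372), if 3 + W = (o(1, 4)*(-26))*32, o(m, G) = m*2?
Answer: 25349/43421 ≈ 0.58380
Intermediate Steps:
o(m, G) = 2*m
W = -1667 (W = -3 + ((2*1)*(-26))*32 = -3 + (2*(-26))*32 = -3 - 52*32 = -3 - 1664 = -1667)
(-23682 + W)/(-31049 - 12372) = (-23682 - 1667)/(-31049 - 12372) = -25349/(-43421) = -25349*(-1/43421) = 25349/43421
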